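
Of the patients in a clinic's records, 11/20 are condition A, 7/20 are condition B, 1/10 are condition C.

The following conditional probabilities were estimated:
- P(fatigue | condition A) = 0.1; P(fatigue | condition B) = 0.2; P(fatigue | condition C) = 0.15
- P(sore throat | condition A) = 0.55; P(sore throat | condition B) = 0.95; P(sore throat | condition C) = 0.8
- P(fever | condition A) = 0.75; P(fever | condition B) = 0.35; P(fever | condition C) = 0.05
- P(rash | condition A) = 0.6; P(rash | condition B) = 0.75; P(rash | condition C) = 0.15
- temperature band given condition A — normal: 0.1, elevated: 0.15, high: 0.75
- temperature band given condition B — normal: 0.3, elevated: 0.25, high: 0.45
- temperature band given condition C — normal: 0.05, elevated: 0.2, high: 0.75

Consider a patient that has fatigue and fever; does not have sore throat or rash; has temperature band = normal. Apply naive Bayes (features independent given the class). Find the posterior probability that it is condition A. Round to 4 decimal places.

condition A: 0.55 × 0.1 × (1−0.55) × 0.75 × (1−0.6) × 0.1 = 0.0007425
condition B: 0.35 × 0.2 × (1−0.95) × 0.35 × (1−0.75) × 0.3 = 0.000091875
condition C: 0.1 × 0.15 × (1−0.8) × 0.05 × (1−0.15) × 0.05 = 0.000006375
P(condition A | x) = 0.0007425 / 0.00084075 ≈ 0.8831

0.8831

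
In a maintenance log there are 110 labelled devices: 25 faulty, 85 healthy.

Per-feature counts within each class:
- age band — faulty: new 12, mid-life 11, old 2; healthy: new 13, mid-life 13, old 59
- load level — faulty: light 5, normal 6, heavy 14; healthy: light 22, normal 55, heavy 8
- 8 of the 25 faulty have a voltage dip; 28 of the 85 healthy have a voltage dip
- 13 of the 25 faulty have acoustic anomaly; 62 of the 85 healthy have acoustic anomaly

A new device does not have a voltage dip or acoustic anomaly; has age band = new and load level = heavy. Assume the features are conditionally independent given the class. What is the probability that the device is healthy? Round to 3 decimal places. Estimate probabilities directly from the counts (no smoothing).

0.092

faulty: (25/110) × (12/25) × (14/25) × (17/25) × (12/25) ≈ 0.0199401
healthy: (85/110) × (13/85) × (8/85) × (57/85) × (23/85) ≈ 0.0020183
P(healthy | x) = 0.0020183 / 0.0219584 ≈ 0.092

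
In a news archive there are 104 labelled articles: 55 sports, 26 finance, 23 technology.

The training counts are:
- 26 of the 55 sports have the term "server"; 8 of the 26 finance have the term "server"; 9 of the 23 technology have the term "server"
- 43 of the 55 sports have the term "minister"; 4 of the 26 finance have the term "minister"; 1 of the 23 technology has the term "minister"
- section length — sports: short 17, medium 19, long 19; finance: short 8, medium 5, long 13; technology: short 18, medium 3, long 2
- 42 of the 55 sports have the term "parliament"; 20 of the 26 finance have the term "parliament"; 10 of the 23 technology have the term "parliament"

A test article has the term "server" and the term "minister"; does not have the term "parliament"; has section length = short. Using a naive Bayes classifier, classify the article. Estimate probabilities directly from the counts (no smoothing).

sports: (55/104) × (26/55) × (43/55) × (17/55) × (13/55) ≈ 0.0142795
finance: (26/104) × (8/26) × (4/26) × (8/26) × (6/26) ≈ 0.000840307
technology: (23/104) × (9/23) × (1/23) × (18/23) × (13/23) ≈ 0.00166434
Highest score → sports.

sports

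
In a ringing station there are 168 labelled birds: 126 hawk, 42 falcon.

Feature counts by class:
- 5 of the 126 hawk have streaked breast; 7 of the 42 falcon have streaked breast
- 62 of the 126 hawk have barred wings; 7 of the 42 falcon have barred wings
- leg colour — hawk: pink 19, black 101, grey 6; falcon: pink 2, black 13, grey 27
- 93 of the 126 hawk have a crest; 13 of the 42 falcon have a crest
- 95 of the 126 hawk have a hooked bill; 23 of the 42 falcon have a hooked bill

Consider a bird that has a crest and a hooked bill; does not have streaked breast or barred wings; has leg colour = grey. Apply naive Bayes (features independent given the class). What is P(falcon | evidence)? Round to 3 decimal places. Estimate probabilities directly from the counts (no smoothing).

0.661

hawk: (126/168) × (121/126) × (64/126) × (6/126) × (93/126) × (95/126) ≈ 0.00969464
falcon: (42/168) × (35/42) × (35/42) × (27/42) × (13/42) × (23/42) ≈ 0.0189175
P(falcon | x) = 0.0189175 / 0.02861214 ≈ 0.661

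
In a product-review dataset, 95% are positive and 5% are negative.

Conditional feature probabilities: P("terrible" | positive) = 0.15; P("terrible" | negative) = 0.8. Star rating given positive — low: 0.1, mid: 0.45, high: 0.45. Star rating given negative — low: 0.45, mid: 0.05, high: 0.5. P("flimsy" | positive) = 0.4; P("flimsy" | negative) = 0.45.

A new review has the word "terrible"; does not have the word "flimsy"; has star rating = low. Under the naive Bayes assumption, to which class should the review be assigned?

negative

positive: 0.95 × 0.15 × 0.1 × (1−0.4) = 0.00855
negative: 0.05 × 0.8 × 0.45 × (1−0.45) = 0.0099
Highest score → negative.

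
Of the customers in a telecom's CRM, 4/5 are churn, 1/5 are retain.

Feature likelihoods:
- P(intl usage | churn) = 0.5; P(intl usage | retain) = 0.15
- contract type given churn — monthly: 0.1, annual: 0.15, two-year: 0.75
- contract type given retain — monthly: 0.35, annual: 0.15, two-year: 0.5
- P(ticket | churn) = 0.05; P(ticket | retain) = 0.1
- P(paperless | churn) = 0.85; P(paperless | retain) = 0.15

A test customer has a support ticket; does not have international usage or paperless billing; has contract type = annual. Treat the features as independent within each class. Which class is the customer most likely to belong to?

churn: 0.8 × (1−0.5) × 0.15 × 0.05 × (1−0.85) = 0.00045
retain: 0.2 × (1−0.15) × 0.15 × 0.1 × (1−0.15) = 0.0021675
Highest score → retain.

retain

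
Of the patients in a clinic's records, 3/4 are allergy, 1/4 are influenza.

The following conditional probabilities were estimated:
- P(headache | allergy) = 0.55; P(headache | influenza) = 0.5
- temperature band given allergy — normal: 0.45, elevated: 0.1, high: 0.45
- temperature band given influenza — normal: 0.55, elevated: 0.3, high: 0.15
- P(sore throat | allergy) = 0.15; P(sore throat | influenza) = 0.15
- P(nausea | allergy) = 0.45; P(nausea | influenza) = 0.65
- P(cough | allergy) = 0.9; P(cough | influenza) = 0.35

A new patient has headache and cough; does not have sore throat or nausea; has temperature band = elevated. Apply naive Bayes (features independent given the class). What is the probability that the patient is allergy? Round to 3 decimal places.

allergy: 0.75 × 0.55 × 0.1 × (1−0.15) × (1−0.45) × 0.9 = 0.0173559375
influenza: 0.25 × 0.5 × 0.3 × (1−0.15) × (1−0.65) × 0.35 = 0.0039046875
P(allergy | x) = 0.0173559375 / 0.021260625 ≈ 0.816

0.816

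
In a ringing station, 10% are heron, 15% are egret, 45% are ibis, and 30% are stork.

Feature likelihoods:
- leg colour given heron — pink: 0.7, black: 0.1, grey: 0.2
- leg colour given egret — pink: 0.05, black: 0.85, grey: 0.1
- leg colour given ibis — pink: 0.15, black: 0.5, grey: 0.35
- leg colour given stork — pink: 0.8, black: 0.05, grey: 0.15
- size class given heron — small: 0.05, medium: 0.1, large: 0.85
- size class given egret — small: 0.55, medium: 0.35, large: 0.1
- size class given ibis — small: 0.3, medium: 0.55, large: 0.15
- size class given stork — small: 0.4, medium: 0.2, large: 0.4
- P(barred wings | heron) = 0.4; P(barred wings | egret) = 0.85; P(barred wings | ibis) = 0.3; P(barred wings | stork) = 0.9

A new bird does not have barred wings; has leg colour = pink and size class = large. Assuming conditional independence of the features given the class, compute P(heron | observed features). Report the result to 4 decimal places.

heron: 0.1 × 0.7 × 0.85 × (1−0.4) = 0.0357
egret: 0.15 × 0.05 × 0.1 × (1−0.85) = 0.0001125
ibis: 0.45 × 0.15 × 0.15 × (1−0.3) = 0.0070875
stork: 0.3 × 0.8 × 0.4 × (1−0.9) = 0.0096
P(heron | x) = 0.0357 / 0.0525 ≈ 0.6800

0.6800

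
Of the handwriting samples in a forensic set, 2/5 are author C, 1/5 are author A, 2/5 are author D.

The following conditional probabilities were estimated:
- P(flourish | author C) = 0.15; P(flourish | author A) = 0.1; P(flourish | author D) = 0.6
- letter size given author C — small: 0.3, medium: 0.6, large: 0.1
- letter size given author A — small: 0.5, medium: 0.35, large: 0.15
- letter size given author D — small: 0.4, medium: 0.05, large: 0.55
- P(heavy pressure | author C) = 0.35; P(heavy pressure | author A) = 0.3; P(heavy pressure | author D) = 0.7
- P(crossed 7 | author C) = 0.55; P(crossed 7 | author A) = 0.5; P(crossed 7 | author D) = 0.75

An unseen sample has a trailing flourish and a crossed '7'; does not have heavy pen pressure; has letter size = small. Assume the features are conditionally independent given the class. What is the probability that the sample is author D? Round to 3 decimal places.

author C: 0.4 × 0.15 × 0.3 × (1−0.35) × 0.55 = 0.006435
author A: 0.2 × 0.1 × 0.5 × (1−0.3) × 0.5 = 0.0035
author D: 0.4 × 0.6 × 0.4 × (1−0.7) × 0.75 = 0.0216
P(author D | x) = 0.0216 / 0.031535 ≈ 0.685

0.685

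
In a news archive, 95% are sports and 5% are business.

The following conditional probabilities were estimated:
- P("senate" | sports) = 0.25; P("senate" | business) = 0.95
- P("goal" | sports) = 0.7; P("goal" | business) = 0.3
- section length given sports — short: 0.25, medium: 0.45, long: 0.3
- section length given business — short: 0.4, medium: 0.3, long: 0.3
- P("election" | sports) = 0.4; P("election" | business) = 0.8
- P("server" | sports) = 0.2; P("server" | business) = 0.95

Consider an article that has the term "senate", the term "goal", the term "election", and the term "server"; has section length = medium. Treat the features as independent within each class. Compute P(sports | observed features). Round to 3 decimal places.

0.648

sports: 0.95 × 0.25 × 0.7 × 0.45 × 0.4 × 0.2 = 0.005985
business: 0.05 × 0.95 × 0.3 × 0.3 × 0.8 × 0.95 = 0.003249
P(sports | x) = 0.005985 / 0.009234 ≈ 0.648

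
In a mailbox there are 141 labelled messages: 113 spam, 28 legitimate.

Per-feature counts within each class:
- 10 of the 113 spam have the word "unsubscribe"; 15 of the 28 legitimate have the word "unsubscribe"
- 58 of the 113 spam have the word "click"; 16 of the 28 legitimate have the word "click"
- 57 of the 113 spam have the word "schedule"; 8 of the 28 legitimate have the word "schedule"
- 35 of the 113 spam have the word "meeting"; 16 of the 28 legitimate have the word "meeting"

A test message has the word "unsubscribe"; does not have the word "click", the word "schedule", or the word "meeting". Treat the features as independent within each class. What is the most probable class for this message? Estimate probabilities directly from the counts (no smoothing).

legitimate

spam: (113/141) × (10/113) × (55/113) × (56/113) × (78/113) ≈ 0.0118084
legitimate: (28/141) × (15/28) × (12/28) × (20/28) × (12/28) ≈ 0.013957
Highest score → legitimate.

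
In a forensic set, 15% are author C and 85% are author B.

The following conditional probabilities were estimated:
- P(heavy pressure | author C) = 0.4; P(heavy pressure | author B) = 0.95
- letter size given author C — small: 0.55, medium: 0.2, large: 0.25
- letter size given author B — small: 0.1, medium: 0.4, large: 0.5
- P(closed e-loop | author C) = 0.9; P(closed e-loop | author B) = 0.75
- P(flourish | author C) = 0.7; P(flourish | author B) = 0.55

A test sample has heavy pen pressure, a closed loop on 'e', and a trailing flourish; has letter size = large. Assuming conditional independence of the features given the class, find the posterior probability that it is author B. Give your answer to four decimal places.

0.9463

author C: 0.15 × 0.4 × 0.25 × 0.9 × 0.7 = 0.00945
author B: 0.85 × 0.95 × 0.5 × 0.75 × 0.55 = 0.166546875
P(author B | x) = 0.166546875 / 0.175996875 ≈ 0.9463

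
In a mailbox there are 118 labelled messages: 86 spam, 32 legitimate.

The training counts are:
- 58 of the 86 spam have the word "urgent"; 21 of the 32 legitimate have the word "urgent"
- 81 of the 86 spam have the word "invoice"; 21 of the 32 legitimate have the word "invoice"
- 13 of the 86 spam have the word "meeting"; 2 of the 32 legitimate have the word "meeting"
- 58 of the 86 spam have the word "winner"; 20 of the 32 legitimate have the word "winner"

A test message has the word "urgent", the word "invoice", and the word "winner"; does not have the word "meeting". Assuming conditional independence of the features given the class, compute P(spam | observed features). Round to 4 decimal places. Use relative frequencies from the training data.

spam: (86/118) × (58/86) × (81/86) × (73/86) × (58/86) ≈ 0.265025
legitimate: (32/118) × (21/32) × (21/32) × (30/32) × (20/32) ≈ 0.0684318
P(spam | x) = 0.265025 / 0.3334568 ≈ 0.7948

0.7948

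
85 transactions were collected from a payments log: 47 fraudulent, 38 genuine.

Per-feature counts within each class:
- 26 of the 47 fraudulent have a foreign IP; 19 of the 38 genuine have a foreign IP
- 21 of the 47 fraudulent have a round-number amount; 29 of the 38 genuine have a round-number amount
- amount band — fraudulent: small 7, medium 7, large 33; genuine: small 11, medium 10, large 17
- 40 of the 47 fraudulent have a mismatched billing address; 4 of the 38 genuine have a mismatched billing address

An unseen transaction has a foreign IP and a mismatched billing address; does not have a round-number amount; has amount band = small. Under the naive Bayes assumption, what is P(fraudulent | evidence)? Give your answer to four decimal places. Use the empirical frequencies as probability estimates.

fraudulent: (47/85) × (26/47) × (26/47) × (7/47) × (40/47) ≈ 0.0214483
genuine: (38/85) × (19/38) × (9/38) × (11/38) × (4/38) ≈ 0.00161317
P(fraudulent | x) = 0.0214483 / 0.02306147 ≈ 0.9300

0.9300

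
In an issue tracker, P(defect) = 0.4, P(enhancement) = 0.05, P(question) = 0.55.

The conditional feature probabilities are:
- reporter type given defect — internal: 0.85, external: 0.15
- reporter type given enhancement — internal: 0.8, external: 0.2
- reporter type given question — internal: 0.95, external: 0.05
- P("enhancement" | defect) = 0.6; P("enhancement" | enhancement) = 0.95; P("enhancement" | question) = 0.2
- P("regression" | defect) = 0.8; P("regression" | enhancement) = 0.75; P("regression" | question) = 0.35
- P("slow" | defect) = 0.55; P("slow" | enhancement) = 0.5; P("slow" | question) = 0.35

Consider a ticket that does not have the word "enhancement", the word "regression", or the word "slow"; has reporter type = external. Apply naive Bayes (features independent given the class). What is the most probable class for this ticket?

defect: 0.4 × 0.15 × (1−0.6) × (1−0.8) × (1−0.55) = 0.00216
enhancement: 0.05 × 0.2 × (1−0.95) × (1−0.75) × (1−0.5) = 0.0000625
question: 0.55 × 0.05 × (1−0.2) × (1−0.35) × (1−0.35) = 0.009295
Highest score → question.

question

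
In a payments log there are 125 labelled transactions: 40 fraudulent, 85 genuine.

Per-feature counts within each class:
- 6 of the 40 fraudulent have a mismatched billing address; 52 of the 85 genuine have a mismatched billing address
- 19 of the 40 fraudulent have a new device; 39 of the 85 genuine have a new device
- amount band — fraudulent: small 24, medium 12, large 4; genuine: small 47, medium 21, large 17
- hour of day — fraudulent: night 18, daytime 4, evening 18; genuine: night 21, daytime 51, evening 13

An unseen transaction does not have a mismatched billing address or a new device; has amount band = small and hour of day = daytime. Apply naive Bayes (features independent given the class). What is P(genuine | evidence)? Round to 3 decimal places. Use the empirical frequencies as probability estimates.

0.847

fraudulent: (40/125) × (34/40) × (21/40) × (24/40) × (4/40) = 0.008568
genuine: (85/125) × (33/85) × (46/85) × (47/85) × (51/85) ≈ 0.0473994
P(genuine | x) = 0.0473994 / 0.0559674 ≈ 0.847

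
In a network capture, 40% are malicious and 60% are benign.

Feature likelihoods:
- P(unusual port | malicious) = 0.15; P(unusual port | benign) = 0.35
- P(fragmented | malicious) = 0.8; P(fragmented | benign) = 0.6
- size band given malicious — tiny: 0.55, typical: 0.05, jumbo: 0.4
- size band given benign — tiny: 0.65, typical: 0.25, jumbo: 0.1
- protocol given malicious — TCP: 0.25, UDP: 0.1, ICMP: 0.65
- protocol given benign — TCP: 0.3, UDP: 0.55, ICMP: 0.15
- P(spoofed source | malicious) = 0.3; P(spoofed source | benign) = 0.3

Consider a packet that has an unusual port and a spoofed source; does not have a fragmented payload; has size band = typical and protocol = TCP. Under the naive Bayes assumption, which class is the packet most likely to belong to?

malicious: 0.4 × 0.15 × (1−0.8) × 0.05 × 0.25 × 0.3 = 0.000045
benign: 0.6 × 0.35 × (1−0.6) × 0.25 × 0.3 × 0.3 = 0.00189
Highest score → benign.

benign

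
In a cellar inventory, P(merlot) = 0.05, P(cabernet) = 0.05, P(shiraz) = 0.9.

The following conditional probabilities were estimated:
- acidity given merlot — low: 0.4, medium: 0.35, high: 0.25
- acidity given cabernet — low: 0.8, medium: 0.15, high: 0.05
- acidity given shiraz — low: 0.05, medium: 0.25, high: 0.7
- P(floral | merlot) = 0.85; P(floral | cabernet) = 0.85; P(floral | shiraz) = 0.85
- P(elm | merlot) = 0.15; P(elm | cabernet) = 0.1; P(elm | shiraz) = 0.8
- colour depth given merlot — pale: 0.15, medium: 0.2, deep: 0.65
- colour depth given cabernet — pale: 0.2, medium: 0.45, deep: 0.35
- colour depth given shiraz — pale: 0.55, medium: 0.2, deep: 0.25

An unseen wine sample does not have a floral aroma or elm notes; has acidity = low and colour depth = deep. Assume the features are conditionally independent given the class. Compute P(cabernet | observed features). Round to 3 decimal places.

0.486

merlot: 0.05 × 0.4 × (1−0.85) × (1−0.15) × 0.65 = 0.0016575
cabernet: 0.05 × 0.8 × (1−0.85) × (1−0.1) × 0.35 = 0.00189
shiraz: 0.9 × 0.05 × (1−0.85) × (1−0.8) × 0.25 = 0.0003375
P(cabernet | x) = 0.00189 / 0.003885 ≈ 0.486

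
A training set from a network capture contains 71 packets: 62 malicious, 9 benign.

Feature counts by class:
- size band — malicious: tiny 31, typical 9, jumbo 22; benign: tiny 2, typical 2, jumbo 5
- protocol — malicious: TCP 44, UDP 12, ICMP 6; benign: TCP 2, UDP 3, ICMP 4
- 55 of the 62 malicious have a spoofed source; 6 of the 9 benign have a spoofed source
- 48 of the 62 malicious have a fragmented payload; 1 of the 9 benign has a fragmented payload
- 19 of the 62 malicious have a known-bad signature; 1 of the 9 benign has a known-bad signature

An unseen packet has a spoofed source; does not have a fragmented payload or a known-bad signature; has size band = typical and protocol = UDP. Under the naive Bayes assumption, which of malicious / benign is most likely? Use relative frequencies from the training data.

benign

malicious: (62/71) × (9/62) × (12/62) × (55/62) × (14/62) × (43/62) ≈ 0.00340846
benign: (9/71) × (2/9) × (3/9) × (6/9) × (8/9) × (8/9) ≈ 0.004946
Highest score → benign.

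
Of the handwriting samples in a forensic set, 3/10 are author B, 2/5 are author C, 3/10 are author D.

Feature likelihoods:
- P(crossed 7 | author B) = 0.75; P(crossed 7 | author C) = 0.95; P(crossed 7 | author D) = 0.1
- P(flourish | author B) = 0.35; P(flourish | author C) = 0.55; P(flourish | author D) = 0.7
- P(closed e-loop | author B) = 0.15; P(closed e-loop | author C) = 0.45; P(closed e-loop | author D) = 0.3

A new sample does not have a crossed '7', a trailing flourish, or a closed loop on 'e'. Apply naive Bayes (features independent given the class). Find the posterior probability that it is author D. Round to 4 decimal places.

author B: 0.3 × (1−0.75) × (1−0.35) × (1−0.15) = 0.0414375
author C: 0.4 × (1−0.95) × (1−0.55) × (1−0.45) = 0.00495
author D: 0.3 × (1−0.1) × (1−0.7) × (1−0.3) = 0.0567
P(author D | x) = 0.0567 / 0.1030875 ≈ 0.5500

0.5500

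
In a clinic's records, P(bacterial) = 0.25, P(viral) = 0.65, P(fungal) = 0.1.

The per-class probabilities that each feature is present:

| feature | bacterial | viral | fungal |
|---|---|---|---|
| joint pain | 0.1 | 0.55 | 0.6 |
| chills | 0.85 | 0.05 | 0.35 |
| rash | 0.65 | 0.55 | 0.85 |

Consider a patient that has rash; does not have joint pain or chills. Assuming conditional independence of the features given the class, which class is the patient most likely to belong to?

viral

bacterial: 0.25 × (1−0.1) × (1−0.85) × 0.65 = 0.0219375
viral: 0.65 × (1−0.55) × (1−0.05) × 0.55 = 0.15283125
fungal: 0.1 × (1−0.6) × (1−0.35) × 0.85 = 0.0221
Highest score → viral.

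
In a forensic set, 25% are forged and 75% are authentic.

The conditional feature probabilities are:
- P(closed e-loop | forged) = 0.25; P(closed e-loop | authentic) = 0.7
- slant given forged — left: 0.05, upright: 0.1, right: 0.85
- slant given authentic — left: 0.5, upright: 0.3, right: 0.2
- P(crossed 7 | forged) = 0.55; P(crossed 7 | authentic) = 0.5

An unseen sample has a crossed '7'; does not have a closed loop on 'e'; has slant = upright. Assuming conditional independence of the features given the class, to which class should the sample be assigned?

authentic

forged: 0.25 × (1−0.25) × 0.1 × 0.55 = 0.0103125
authentic: 0.75 × (1−0.7) × 0.3 × 0.5 = 0.03375
Highest score → authentic.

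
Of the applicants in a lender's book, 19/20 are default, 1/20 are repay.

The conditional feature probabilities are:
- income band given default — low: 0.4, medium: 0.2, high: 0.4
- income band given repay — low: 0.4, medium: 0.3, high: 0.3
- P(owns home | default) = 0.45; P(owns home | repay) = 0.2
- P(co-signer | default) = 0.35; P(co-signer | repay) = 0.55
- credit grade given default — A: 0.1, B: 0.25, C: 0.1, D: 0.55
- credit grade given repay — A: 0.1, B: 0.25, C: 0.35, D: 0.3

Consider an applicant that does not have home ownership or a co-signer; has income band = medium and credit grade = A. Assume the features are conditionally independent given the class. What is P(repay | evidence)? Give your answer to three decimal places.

0.074

default: 0.95 × 0.2 × (1−0.45) × (1−0.35) × 0.1 = 0.0067925
repay: 0.05 × 0.3 × (1−0.2) × (1−0.55) × 0.1 = 0.00054
P(repay | x) = 0.00054 / 0.0073325 ≈ 0.074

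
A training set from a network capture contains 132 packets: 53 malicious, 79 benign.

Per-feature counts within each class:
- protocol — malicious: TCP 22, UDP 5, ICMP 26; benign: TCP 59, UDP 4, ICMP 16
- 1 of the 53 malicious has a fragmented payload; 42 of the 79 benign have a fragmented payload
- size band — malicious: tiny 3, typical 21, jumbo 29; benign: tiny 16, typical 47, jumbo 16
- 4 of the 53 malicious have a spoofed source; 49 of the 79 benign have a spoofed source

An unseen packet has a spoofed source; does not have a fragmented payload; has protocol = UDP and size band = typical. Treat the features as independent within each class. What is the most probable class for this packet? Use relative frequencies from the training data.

malicious: (53/132) × (5/53) × (52/53) × (21/53) × (4/53) ≈ 0.00111135
benign: (79/132) × (4/79) × (37/79) × (47/79) × (49/79) ≈ 0.00523722
Highest score → benign.

benign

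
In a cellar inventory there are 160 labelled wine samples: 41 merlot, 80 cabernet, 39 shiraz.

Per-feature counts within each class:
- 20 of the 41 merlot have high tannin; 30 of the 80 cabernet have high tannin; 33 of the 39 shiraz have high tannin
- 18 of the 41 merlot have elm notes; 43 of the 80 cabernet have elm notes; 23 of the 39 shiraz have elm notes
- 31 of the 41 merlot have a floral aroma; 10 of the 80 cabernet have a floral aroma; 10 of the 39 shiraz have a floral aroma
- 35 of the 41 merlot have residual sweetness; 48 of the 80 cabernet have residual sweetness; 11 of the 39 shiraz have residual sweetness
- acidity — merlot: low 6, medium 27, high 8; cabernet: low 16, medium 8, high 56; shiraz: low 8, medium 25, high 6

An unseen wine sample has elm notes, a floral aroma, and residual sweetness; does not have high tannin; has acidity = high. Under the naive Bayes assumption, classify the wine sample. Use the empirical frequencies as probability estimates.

cabernet

merlot: (41/160) × (21/41) × (18/41) × (31/41) × (35/41) × (8/41) ≈ 0.00725698
cabernet: (80/160) × (50/80) × (43/80) × (10/80) × (48/80) × (56/80) = 0.008818359375
shiraz: (39/160) × (6/39) × (23/39) × (10/39) × (11/39) × (6/39) ≈ 0.000246062
Highest score → cabernet.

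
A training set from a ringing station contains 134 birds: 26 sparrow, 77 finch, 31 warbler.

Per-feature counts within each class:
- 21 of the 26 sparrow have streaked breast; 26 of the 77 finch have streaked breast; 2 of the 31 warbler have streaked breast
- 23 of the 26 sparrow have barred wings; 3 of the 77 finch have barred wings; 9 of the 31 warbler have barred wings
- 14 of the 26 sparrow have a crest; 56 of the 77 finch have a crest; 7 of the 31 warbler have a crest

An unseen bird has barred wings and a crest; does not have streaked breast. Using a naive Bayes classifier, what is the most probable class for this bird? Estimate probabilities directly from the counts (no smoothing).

sparrow

sparrow: (26/134) × (5/26) × (23/26) × (14/26) ≈ 0.0177736
finch: (77/134) × (51/77) × (3/77) × (56/77) ≈ 0.0107843
warbler: (31/134) × (29/31) × (9/31) × (7/31) ≈ 0.0141876
Highest score → sparrow.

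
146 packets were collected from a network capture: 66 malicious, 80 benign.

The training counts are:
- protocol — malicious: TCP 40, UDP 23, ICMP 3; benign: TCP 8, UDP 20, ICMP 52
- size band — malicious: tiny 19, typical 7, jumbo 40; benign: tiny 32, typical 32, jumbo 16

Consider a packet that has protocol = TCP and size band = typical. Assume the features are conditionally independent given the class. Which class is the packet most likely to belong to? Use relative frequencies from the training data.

malicious

malicious: (66/146) × (40/66) × (7/66) ≈ 0.0290577
benign: (80/146) × (8/80) × (32/80) ≈ 0.0219178
Highest score → malicious.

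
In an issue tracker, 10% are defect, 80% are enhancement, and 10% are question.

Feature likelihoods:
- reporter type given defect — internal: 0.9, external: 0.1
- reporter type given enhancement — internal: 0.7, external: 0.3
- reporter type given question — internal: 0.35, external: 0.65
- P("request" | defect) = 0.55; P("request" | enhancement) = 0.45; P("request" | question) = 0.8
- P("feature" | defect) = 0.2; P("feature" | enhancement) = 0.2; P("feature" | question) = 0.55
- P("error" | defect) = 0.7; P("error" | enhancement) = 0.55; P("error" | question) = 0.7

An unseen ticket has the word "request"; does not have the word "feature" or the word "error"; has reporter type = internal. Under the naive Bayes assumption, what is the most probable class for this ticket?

enhancement

defect: 0.1 × 0.9 × 0.55 × (1−0.2) × (1−0.7) = 0.01188
enhancement: 0.8 × 0.7 × 0.45 × (1−0.2) × (1−0.55) = 0.09072
question: 0.1 × 0.35 × 0.8 × (1−0.55) × (1−0.7) = 0.00378
Highest score → enhancement.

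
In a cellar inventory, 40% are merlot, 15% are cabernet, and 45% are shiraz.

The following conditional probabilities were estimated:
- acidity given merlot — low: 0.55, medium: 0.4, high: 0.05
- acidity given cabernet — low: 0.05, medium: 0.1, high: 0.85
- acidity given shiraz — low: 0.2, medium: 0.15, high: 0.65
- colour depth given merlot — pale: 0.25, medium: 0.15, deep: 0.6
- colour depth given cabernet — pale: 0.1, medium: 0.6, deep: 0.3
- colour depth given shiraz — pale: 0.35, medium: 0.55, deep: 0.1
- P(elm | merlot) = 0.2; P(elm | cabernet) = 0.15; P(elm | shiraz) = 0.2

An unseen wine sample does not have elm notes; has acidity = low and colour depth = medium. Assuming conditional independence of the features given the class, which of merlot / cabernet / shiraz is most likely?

merlot: 0.4 × 0.55 × 0.15 × (1−0.2) = 0.0264
cabernet: 0.15 × 0.05 × 0.6 × (1−0.15) = 0.003825
shiraz: 0.45 × 0.2 × 0.55 × (1−0.2) = 0.0396
Highest score → shiraz.

shiraz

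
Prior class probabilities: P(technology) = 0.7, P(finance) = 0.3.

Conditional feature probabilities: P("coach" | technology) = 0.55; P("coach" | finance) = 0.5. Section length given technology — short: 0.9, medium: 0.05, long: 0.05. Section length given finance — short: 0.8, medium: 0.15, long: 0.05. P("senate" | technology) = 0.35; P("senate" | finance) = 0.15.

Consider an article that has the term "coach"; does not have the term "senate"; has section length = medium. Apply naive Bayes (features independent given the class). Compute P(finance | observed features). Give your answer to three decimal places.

technology: 0.7 × 0.55 × 0.05 × (1−0.35) = 0.0125125
finance: 0.3 × 0.5 × 0.15 × (1−0.15) = 0.019125
P(finance | x) = 0.019125 / 0.0316375 ≈ 0.605

0.605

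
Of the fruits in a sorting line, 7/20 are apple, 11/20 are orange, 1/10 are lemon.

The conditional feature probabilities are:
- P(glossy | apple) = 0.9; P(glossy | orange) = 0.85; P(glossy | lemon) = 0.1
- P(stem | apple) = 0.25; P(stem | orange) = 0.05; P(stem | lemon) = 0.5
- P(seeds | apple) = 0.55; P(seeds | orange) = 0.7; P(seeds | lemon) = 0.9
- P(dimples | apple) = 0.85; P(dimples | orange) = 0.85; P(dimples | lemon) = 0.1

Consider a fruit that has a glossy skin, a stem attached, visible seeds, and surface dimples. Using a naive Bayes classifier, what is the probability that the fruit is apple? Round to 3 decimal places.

0.719

apple: 0.35 × 0.9 × 0.25 × 0.55 × 0.85 = 0.036815625
orange: 0.55 × 0.85 × 0.05 × 0.7 × 0.85 = 0.013908125
lemon: 0.1 × 0.1 × 0.5 × 0.9 × 0.1 = 0.00045
P(apple | x) = 0.036815625 / 0.05117375 ≈ 0.719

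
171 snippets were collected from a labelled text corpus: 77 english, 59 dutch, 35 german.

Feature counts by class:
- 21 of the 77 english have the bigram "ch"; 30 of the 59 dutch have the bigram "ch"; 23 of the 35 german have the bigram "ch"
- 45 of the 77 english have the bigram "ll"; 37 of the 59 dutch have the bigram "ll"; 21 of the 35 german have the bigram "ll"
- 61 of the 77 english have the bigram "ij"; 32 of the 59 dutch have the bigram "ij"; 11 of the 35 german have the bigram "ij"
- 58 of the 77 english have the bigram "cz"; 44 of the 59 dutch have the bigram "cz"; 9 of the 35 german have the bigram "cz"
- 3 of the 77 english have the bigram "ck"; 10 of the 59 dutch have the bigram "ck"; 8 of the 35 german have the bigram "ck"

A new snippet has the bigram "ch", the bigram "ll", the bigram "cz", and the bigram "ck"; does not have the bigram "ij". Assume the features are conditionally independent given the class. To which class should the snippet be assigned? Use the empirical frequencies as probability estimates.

english: (77/171) × (21/77) × (45/77) × (16/77) × (58/77) × (3/77) ≈ 0.000437665
dutch: (59/171) × (30/59) × (37/59) × (27/59) × (44/59) × (10/59) ≈ 0.00636407
german: (35/171) × (23/35) × (21/35) × (24/35) × (9/35) × (8/35) ≈ 0.00325254
Highest score → dutch.

dutch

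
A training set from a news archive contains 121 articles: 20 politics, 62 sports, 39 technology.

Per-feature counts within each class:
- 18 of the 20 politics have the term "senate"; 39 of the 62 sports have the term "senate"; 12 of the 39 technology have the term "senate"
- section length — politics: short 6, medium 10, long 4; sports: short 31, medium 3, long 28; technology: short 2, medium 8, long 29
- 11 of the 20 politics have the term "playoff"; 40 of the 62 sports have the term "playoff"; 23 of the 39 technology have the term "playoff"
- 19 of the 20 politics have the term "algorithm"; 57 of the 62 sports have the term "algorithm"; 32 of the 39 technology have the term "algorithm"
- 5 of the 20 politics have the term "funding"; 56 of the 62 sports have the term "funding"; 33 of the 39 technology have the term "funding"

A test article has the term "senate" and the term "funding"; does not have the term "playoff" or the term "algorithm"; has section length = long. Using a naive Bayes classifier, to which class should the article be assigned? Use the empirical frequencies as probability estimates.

technology

politics: (20/121) × (18/20) × (4/20) × (9/20) × (1/20) × (5/20) ≈ 0.000167355
sports: (62/121) × (39/62) × (28/62) × (22/62) × (5/62) × (56/62) ≈ 0.00376228
technology: (39/121) × (12/39) × (29/39) × (16/39) × (7/39) × (33/39) ≈ 0.00459481
Highest score → technology.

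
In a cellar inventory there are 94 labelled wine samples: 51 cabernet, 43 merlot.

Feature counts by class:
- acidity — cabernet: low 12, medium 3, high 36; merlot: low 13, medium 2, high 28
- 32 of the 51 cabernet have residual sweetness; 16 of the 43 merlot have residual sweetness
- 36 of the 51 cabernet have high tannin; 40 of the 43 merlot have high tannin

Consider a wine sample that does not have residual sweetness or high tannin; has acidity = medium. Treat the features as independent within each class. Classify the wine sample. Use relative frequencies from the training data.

cabernet

cabernet: (51/94) × (3/51) × (19/51) × (15/51) ≈ 0.00349702
merlot: (43/94) × (2/43) × (27/43) × (3/43) ≈ 0.000932074
Highest score → cabernet.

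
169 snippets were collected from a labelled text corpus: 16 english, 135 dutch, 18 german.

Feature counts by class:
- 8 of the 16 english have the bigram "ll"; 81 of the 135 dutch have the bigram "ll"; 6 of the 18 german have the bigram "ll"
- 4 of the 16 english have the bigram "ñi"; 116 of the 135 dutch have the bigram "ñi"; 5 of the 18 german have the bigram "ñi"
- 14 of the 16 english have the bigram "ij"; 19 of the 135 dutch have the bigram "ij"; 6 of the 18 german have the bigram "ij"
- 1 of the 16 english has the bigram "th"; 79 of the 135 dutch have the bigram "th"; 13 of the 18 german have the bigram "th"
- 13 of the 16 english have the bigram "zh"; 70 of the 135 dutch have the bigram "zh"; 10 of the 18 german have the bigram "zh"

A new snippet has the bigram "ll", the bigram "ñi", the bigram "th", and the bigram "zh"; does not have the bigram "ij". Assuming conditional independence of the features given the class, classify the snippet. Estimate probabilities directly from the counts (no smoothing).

english: (16/169) × (8/16) × (4/16) × (2/16) × (1/16) × (13/16) ≈ 0.0000751202
dutch: (135/169) × (81/135) × (116/135) × (116/135) × (79/135) × (70/135) ≈ 0.107375
german: (18/169) × (6/18) × (5/18) × (12/18) × (13/18) × (10/18) ≈ 0.00263797
Highest score → dutch.

dutch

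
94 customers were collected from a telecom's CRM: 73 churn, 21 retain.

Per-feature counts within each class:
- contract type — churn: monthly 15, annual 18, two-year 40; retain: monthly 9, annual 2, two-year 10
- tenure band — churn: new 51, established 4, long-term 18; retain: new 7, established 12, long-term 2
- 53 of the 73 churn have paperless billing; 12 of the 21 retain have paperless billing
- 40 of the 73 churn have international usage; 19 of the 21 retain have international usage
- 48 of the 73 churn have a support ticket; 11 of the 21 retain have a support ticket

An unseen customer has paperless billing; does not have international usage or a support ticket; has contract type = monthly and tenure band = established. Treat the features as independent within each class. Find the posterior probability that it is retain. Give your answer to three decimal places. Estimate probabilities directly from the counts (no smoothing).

0.591

churn: (73/94) × (15/73) × (4/73) × (53/73) × (33/73) × (25/73) ≈ 0.000982792
retain: (21/94) × (9/21) × (12/21) × (12/21) × (2/21) × (10/21) ≈ 0.00141785
P(retain | x) = 0.00141785 / 0.002400642 ≈ 0.591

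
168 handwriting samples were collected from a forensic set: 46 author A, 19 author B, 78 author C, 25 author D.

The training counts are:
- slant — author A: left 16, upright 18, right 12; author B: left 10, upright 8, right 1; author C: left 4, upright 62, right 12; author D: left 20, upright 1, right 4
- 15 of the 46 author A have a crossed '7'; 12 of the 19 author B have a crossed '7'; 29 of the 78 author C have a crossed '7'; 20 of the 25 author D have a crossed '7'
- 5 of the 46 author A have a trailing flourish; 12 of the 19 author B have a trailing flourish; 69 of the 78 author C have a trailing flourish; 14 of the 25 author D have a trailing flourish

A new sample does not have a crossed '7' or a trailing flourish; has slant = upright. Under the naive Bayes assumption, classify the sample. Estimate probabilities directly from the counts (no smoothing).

author A: (46/168) × (18/46) × (31/46) × (41/46) ≈ 0.0643566
author B: (19/168) × (8/19) × (7/19) × (7/19) ≈ 0.00646353
author C: (78/168) × (62/78) × (49/78) × (9/78) ≈ 0.0267505
author D: (25/168) × (1/25) × (5/25) × (11/25) ≈ 0.00052381
Highest score → author A.

author A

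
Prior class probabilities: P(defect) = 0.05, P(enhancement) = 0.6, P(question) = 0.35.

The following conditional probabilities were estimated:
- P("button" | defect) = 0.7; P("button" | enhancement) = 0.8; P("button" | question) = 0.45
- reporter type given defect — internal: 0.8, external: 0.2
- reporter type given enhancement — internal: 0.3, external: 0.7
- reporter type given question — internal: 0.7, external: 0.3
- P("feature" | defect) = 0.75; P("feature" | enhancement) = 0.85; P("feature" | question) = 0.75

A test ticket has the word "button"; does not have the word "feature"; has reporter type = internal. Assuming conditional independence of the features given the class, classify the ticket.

question

defect: 0.05 × 0.7 × 0.8 × (1−0.75) = 0.007
enhancement: 0.6 × 0.8 × 0.3 × (1−0.85) = 0.0216
question: 0.35 × 0.45 × 0.7 × (1−0.75) = 0.0275625
Highest score → question.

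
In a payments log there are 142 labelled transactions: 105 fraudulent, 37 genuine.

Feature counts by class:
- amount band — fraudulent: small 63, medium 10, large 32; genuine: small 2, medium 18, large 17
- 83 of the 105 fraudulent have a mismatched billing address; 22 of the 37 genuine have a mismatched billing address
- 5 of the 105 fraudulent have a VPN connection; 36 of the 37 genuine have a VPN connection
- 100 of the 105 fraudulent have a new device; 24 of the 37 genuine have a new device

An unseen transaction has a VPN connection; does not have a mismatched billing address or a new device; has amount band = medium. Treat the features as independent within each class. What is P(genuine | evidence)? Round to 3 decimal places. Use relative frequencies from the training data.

0.998

fraudulent: (105/142) × (10/105) × (22/105) × (5/105) × (5/105) ≈ 0.0000334585
genuine: (37/142) × (18/37) × (15/37) × (36/37) × (13/37) ≈ 0.0175677
P(genuine | x) = 0.0175677 / 0.0176011585 ≈ 0.998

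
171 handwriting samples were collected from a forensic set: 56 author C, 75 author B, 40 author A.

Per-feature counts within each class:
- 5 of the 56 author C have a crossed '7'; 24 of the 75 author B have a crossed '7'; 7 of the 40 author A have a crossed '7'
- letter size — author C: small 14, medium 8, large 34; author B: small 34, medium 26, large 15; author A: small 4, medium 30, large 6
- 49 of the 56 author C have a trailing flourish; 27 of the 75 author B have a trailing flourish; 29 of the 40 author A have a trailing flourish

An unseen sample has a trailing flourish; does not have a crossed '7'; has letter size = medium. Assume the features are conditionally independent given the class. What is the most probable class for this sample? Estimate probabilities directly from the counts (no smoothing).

author A

author C: (56/171) × (51/56) × (8/56) × (49/56) ≈ 0.0372807
author B: (75/171) × (51/75) × (26/75) × (27/75) ≈ 0.0372211
author A: (40/171) × (33/40) × (30/40) × (29/40) ≈ 0.104934
Highest score → author A.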